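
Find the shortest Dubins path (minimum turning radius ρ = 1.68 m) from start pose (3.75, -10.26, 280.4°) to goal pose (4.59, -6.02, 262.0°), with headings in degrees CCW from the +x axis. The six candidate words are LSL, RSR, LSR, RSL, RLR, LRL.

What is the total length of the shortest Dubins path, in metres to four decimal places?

13.8157 m

Let ψ = atan2(Δy, Δx) = atan2(4.24, 0.84) = 78.7941° be the start→goal bearing.
Normalize: d = |goal − start| / ρ = 4.322407/1.68 = 2.572861, α = (θ_start − ψ) mod 360° = 201.6059° = 3.518688 rad, β = (θ_goal − ψ) mod 360° = 183.2059° = 3.197547 rad.
Common terms: sin α = -0.368221, cos α = -0.929738, sin β = -0.055925, cos β = -0.998435, cos(α−β) = 0.948876, d² = 6.619615. Work in radians in the unit-radius frame; every candidate has L = ρ·(t + p + q).
LSL: p² = 2 + d² − 2cos(α−β) + 2d(sin α − sin β) = 5.114874; p = √p² = 2.261609; φ = atan2(cos β − cos α, d + sin α − sin β) = -0.030380 rad; t = (φ − α) mod 2π = 2.734118 rad, q = (β − φ) mod 2π = 3.227927 rad → L = 1.68·(2.734118 + 2.261609 + 3.227927) = 1.68·8.223654 = 13.815738 m
RSR: p² = 2 + d² − 2cos(α−β) + 2d(sin β − sin α) = 8.328851; p = √p² = 2.885975; φ = atan2(cos α − cos β, d − sin α + sin β) = 0.023806 rad; t = (α − φ) mod 2π = 3.494882 rad, q = (φ − β) mod 2π = 3.109444 rad → L = 1.68·(3.494882 + 2.885975 + 3.109444) = 1.68·9.490301 = 15.943705 m
LSR: p² = d² − 2 + 2cos(α−β) + 2d(sin α + sin β) = 4.334828; p = √p² = 2.082025; φ = atan2(−cos α − cos β, d + sin α + sin β) − atan2(−2, p) = 1.496662 rad; t = (φ − α) mod 2π = 4.261160 rad, q = (φ − β) mod 2π = 4.582300 rad → L = 1.68·(4.261160 + 2.082025 + 4.582300) = 1.68·10.925485 = 18.354815 m
RSL: p² = d² − 2 + 2cos(α−β) − 2d(sin α + sin β) = 8.699905; p = √p² = 2.949560; φ = atan2(cos α + cos β, d − sin α − sin β) − atan2(2, p) = -1.167551 rad; t = (α − φ) mod 2π = 4.686239 rad, q = (β − φ) mod 2π = 4.365098 rad → L = 1.68·(4.686239 + 2.949560 + 4.365098) = 1.68·12.000898 = 20.161508 m
RLR: c = (6 − d² + 2cos(α−β) + 2d(sin α − sin β))/8 = -0.041106; p = 2π − arccos c = 4.671271 rad; φ = atan2(cos α − cos β, d − sin α + sin β) = 0.023806 rad; t = (α − φ + p/2) mod 2π = 5.830517 rad, q = (α − β − t + p) mod 2π = 5.445080 rad → L = 1.68·(5.830517 + 4.671271 + 5.445080) = 1.68·15.946868 = 26.790738 m
LRL: c = (6 − d² + 2cos(α−β) − 2d(sin α − sin β))/8 = 0.360641; p = 2π − arccos c = 5.081344 rad; φ = atan2(cos β − cos α, d + sin α − sin β) = -0.030380 rad; t = (φ − α + p/2) mod 2π = 5.274790 rad, q = (β − α − t + p) mod 2π = 5.768599 rad → L = 1.68·(5.274790 + 5.081344 + 5.768599) = 1.68·16.124732 = 27.089550 m
Shortest: LSL with L = 13.815738 m ≈ 13.8157 m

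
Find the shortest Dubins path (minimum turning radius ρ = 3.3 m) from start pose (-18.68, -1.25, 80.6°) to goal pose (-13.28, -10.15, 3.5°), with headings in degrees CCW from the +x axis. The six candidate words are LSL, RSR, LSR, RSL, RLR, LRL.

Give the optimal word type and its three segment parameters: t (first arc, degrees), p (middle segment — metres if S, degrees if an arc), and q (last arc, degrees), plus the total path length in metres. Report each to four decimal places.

Let ψ = atan2(Δy, Δx) = atan2(-8.90, 5.40) = -58.7531° be the start→goal bearing.
Normalize: d = |goal − start| / ρ = 10.410091/3.3 = 3.154573, α = (θ_start − ψ) mod 360° = 139.3531° = 2.432170 rad, β = (θ_goal − ψ) mod 360° = 62.2531° = 1.086521 rad.
Common terms: sin α = 0.651396, cos α = -0.758738, sin β = 0.885013, cos β = 0.465567, cos(α−β) = 0.223250, d² = 9.951331. Work in radians in the unit-radius frame; every candidate has L = ρ·(t + p + q).
LSL: p² = 2 + d² − 2cos(α−β) + 2d(sin α − sin β) = 10.030909; p = √p² = 3.167161; φ = atan2(cos β − cos α, d + sin α − sin β) = 0.396901 rad; t = (φ − α) mod 2π = 4.247917 rad, q = (β − φ) mod 2π = 0.689620 rad → L = 3.3·(4.247917 + 3.167161 + 0.689620) = 3.3·8.104698 = 26.745502 m
RSR: p² = 2 + d² − 2cos(α−β) + 2d(sin β − sin α) = 12.978753; p = √p² = 3.602604; φ = atan2(cos α − cos β, d − sin α + sin β) = -0.346746 rad; t = (α − φ) mod 2π = 2.778916 rad, q = (φ − β) mod 2π = 4.849919 rad → L = 3.3·(2.778916 + 3.602604 + 4.849919) = 3.3·11.231438 = 37.063745 m
LSR: p² = d² − 2 + 2cos(α−β) + 2d(sin α + sin β) = 18.091258; p = √p² = 4.253382; φ = atan2(−cos α − cos β, d + sin α + sin β) − atan2(−2, p) = 0.501952 rad; t = (φ − α) mod 2π = 4.352967 rad, q = (φ − β) mod 2π = 5.698616 rad → L = 3.3·(4.352967 + 4.253382 + 5.698616) = 3.3·14.304965 = 47.206385 m
RSL: p² = d² − 2 + 2cos(α−β) − 2d(sin α + sin β) = -1.295594 < 0 → infeasible
RLR: c = (6 − d² + 2cos(α−β) + 2d(sin α − sin β))/8 = -0.622344; p = 2π − arccos c = 4.040655 rad; φ = atan2(cos α − cos β, d − sin α + sin β) = -0.346746 rad; t = (α − φ + p/2) mod 2π = 4.799243 rad, q = (α − β − t + p) mod 2π = 0.587061 rad → L = 3.3·(4.799243 + 4.040655 + 0.587061) = 3.3·9.426959 = 31.108965 m
LRL: c = (6 − d² + 2cos(α−β) − 2d(sin α − sin β))/8 = -0.253864; p = 2π − arccos c = 4.455716 rad; φ = atan2(cos β − cos α, d + sin α − sin β) = 0.396901 rad; t = (φ − α + p/2) mod 2π = 0.192589 rad, q = (β − α − t + p) mod 2π = 2.917478 rad → L = 3.3·(0.192589 + 4.455716 + 2.917478) = 3.3·7.565784 = 24.967086 m
Shortest: LRL with L = 24.967086 m ≈ 24.9671 m
Convert LRL to answer units (arcs ×180/π): t = 0.192589·180/π = 11.0346°, p = 4.455716·180/π = 255.2937°, q = 2.917478·180/π = 167.1592°, L = 24.9671 m.

LRL: t = 11.0346°, p = 255.2937°, q = 167.1592°, L = 24.9671 m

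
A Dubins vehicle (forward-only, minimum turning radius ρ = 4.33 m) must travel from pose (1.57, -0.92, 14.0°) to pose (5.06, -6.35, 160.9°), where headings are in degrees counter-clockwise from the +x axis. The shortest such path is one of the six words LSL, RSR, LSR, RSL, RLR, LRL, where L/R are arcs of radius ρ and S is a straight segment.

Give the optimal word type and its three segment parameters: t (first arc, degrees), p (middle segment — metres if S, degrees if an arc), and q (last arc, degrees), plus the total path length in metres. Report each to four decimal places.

Let ψ = atan2(Δy, Δx) = atan2(-5.43, 3.49) = -57.2701° be the start→goal bearing.
Normalize: d = |goal − start| / ρ = 6.454843/4.33 = 1.490726, α = (θ_start − ψ) mod 360° = 71.2701° = 1.243898 rad, β = (θ_goal − ψ) mod 360° = 218.1701° = 3.807787 rad.
Common terms: sin α = 0.947043, cos α = 0.321107, sin β = -0.617998, cos β = -0.786179, cos(α−β) = -0.837719, d² = 2.222264. Work in radians in the unit-radius frame; every candidate has L = ρ·(t + p + q).
LSL: p² = 2 + d² − 2cos(α−β) + 2d(sin α − sin β) = 10.563796; p = √p² = 3.250199; φ = atan2(cos β − cos α, d + sin α − sin β) = -0.347643 rad; t = (φ − α) mod 2π = 4.691644 rad, q = (β − φ) mod 2π = 4.155430 rad → L = 4.33·(4.691644 + 3.250199 + 4.155430) = 4.33·12.097273 = 52.381194 m
RSR: p² = 2 + d² − 2cos(α−β) + 2d(sin β − sin α) = 1.231606; p = √p² = 1.109778; φ = atan2(cos α − cos β, d − sin α + sin β) = 1.637811 rad; t = (α − φ) mod 2π = 5.889273 rad, q = (φ − β) mod 2π = 4.113209 rad → L = 4.33·(5.889273 + 1.109778 + 4.113209) = 4.33·11.112260 = 48.116084 m
LSR: p² = d² − 2 + 2cos(α−β) + 2d(sin α + sin β) = -0.472143 < 0 → infeasible
RSL: p² = d² − 2 + 2cos(α−β) − 2d(sin α + sin β) = -2.434204 < 0 → infeasible
RLR: c = (6 − d² + 2cos(α−β) + 2d(sin α − sin β))/8 = 0.846049; p = 2π − arccos c = 5.720919 rad; φ = atan2(cos α − cos β, d − sin α + sin β) = 1.637811 rad; t = (α − φ + p/2) mod 2π = 2.466547 rad, q = (α − β − t + p) mod 2π = 0.690484 rad → L = 4.33·(2.466547 + 5.720919 + 0.690484) = 4.33·8.877950 = 38.441522 m
LRL: c = (6 − d² + 2cos(α−β) − 2d(sin α − sin β))/8 = -0.320474; p = 2π − arccos c = 4.386159 rad; φ = atan2(cos β − cos α, d + sin α − sin β) = -0.347643 rad; t = (φ − α + p/2) mod 2π = 0.601538 rad, q = (β − α − t + p) mod 2π = 0.065324 rad → L = 4.33·(0.601538 + 4.386159 + 0.065324) = 4.33·5.053021 = 21.879579 m
Shortest: LRL with L = 21.879579 m ≈ 21.8796 m
Convert LRL to answer units (arcs ×180/π): t = 0.601538·180/π = 34.4656°, p = 4.386159·180/π = 251.3084°, q = 0.065324·180/π = 3.7428°, L = 21.8796 m.

LRL: t = 34.4656°, p = 251.3084°, q = 3.7428°, L = 21.8796 m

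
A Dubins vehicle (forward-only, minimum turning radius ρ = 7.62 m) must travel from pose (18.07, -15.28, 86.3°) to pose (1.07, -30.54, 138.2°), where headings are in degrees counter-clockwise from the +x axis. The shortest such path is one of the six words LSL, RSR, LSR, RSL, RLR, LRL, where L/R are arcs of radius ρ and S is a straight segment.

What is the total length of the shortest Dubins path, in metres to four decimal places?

Let ψ = atan2(Δy, Δx) = atan2(-15.26, -17.00) = -138.0874° be the start→goal bearing.
Normalize: d = |goal − start| / ρ = 22.844422/7.62 = 2.997956, α = (θ_start − ψ) mod 360° = 224.3874° = 3.916298 rad, β = (θ_goal − ψ) mod 360° = 276.2874° = 4.822124 rad.
Common terms: sin α = -0.699506, cos α = -0.714627, sin β = -0.993985, cos β = 0.109515, cos(α−β) = 0.617036, d² = 8.987738. Work in radians in the unit-radius frame; every candidate has L = ρ·(t + p + q).
LSL: p² = 2 + d² − 2cos(α−β) + 2d(sin α − sin β) = 11.519339; p = √p² = 3.394015; φ = atan2(cos β − cos α, d + sin α − sin β) = 0.245274 rad; t = (φ − α) mod 2π = 2.612161 rad, q = (β − φ) mod 2π = 4.576850 rad → L = 7.62·(2.612161 + 3.394015 + 4.576850) = 7.62·10.583026 = 80.642661 m
RSR: p² = 2 + d² − 2cos(α−β) + 2d(sin β − sin α) = 7.987993; p = √p² = 2.826304; φ = atan2(cos α − cos β, d − sin α + sin β) = -0.295896 rad; t = (α − φ) mod 2π = 4.212194 rad, q = (φ − β) mod 2π = 1.165165 rad → L = 7.62·(4.212194 + 2.826304 + 1.165165) = 7.62·8.203663 = 62.511914 m
LSR: p² = d² − 2 + 2cos(α−β) + 2d(sin α + sin β) = -1.932211 < 0 → infeasible
RSL: p² = d² − 2 + 2cos(α−β) − 2d(sin α + sin β) = 18.375830; p = √p² = 4.286704; φ = atan2(cos α + cos β, d − sin α − sin β) − atan2(2, p) = -0.564812 rad; t = (α − φ) mod 2π = 4.481111 rad, q = (β − φ) mod 2π = 5.386937 rad → L = 7.62·(4.481111 + 4.286704 + 5.386937) = 7.62·14.154751 = 107.859203 m
RLR: c = (6 − d² + 2cos(α−β) + 2d(sin α − sin β))/8 = 0.001501; p = 2π − arccos c = 4.713890 rad; φ = atan2(cos α − cos β, d − sin α + sin β) = -0.295896 rad; t = (α − φ + p/2) mod 2π = 0.285954 rad, q = (α − β − t + p) mod 2π = 3.522110 rad → L = 7.62·(0.285954 + 4.713890 + 3.522110) = 7.62·8.521954 = 64.937288 m
LRL: c = (6 − d² + 2cos(α−β) − 2d(sin α − sin β))/8 = -0.439917; p = 2π − arccos c = 4.256882 rad; φ = atan2(cos β − cos α, d + sin α − sin β) = 0.245274 rad; t = (φ − α + p/2) mod 2π = 4.740602 rad, q = (β − α − t + p) mod 2π = 0.422106 rad → L = 7.62·(4.740602 + 4.256882 + 0.422106) = 7.62·9.419591 = 71.777280 m
Shortest: RSR with L = 62.511914 m ≈ 62.5119 m

62.5119 m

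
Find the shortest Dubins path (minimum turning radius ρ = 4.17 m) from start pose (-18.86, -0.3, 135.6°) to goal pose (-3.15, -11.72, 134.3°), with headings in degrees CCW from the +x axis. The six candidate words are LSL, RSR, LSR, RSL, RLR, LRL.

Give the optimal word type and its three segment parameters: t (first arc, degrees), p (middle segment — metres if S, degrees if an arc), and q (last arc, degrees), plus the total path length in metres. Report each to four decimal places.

Let ψ = atan2(Δy, Δx) = atan2(-11.42, 15.71) = -36.0144° be the start→goal bearing.
Normalize: d = |goal − start| / ρ = 19.422165/4.17 = 4.657594, α = (θ_start − ψ) mod 360° = 171.6144° = 2.995236 rad, β = (θ_goal − ψ) mod 360° = 170.3144° = 2.972546 rad.
Common terms: sin α = 0.145835, cos α = -0.989309, sin β = 0.168242, cos β = -0.985746, cos(α−β) = 0.999743, d² = 21.693178. Work in radians in the unit-radius frame; every candidate has L = ρ·(t + p + q).
LSL: p² = 2 + d² − 2cos(α−β) + 2d(sin α − sin β) = 21.484965; p = √p² = 4.635188; φ = atan2(cos β − cos α, d + sin α − sin β) = 0.000769 rad; t = (φ − α) mod 2π = 3.288718 rad, q = (β − φ) mod 2π = 2.971778 rad → L = 4.17·(3.288718 + 4.635188 + 2.971778) = 4.17·10.895684 = 45.435001 m
RSR: p² = 2 + d² − 2cos(α−β) + 2d(sin β − sin α) = 21.902420; p = √p² = 4.680002; φ = atan2(cos α − cos β, d − sin α + sin β) = -0.000761 rad; t = (α − φ) mod 2π = 2.995997 rad, q = (φ − β) mod 2π = 3.309878 rad → L = 4.17·(2.995997 + 4.680002 + 3.309878) = 4.17·10.985877 = 45.811106 m
LSR: p² = d² − 2 + 2cos(α−β) + 2d(sin α + sin β) = 24.618353; p = √p² = 4.961689; φ = atan2(−cos α − cos β, d + sin α + sin β) − atan2(−2, p) = 0.761310 rad; t = (φ − α) mod 2π = 4.049259 rad, q = (φ − β) mod 2π = 4.071949 rad → L = 4.17·(4.049259 + 4.961689 + 4.071949) = 4.17·13.082897 = 54.555678 m
RSL: p² = d² − 2 + 2cos(α−β) − 2d(sin α + sin β) = 18.766973; p = √p² = 4.332086; φ = atan2(cos α + cos β, d − sin α − sin β) − atan2(2, p) = -0.859284 rad; t = (α − φ) mod 2π = 3.854520 rad, q = (β − φ) mod 2π = 3.831830 rad → L = 4.17·(3.854520 + 4.332086 + 3.831830) = 4.17·12.018436 = 50.116879 m
RLR: c = (6 − d² + 2cos(α−β) + 2d(sin α − sin β))/8 = -1.737803, |c| > 1 → infeasible
LRL: c = (6 − d² + 2cos(α−β) − 2d(sin α − sin β))/8 = -1.685621, |c| > 1 → infeasible
Shortest: LSL with L = 45.435001 m ≈ 45.4350 m
Convert LSL to answer units (arcs ×180/π): t = 3.288718·180/π = 188.4297°, p = ρ·p = 4.17·4.635188 = 19.3287 m, q = 2.971778·180/π = 170.2703°, L = 45.4350 m.

LSL: t = 188.4297°, p = 19.3287 m, q = 170.2703°, L = 45.4350 m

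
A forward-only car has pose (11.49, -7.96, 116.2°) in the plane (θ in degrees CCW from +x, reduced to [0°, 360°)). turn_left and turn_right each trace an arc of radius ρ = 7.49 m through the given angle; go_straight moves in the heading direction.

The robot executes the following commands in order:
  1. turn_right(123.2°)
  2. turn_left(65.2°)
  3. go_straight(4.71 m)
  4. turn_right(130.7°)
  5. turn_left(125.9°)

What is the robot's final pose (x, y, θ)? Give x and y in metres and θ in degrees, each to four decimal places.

(55.5492, 6.3633, 53.4000°)

set_pose: (x, y, θ) = (11.4900, -7.9600, 116.2000°), ρ = 7.49
turn_right(123.2°): centre at ρ to the right, rotate −123.2° → (19.1233, 2.7810, -7.0000° ≡ 353.0000°)
turn_left(65.2°): centre at ρ to the left, rotate +65.2° → (26.4018, 6.2683, 418.2000° ≡ 58.2000°)
go_straight(4.71): x += 4.71·cos θ, y += 4.71·sin θ → (28.8837, 10.2713, 58.2000°)
turn_right(130.7°): centre at ρ to the right, rotate −130.7° → (42.3928, 8.5767, -72.5000° ≡ 287.5000°)
turn_left(125.9°): centre at ρ to the left, rotate +125.9° → (55.5492, 6.3633, 413.4000° ≡ 53.4000°)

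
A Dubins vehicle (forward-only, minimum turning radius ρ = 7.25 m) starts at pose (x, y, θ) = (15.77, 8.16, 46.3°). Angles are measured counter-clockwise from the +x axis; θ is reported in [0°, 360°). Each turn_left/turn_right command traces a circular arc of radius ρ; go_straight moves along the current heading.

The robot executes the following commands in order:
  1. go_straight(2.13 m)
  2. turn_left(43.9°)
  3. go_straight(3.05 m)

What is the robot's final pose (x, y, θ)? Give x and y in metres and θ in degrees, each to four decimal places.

(19.2394, 17.7841, 90.2000°)

set_pose: (x, y, θ) = (15.7700, 8.1600, 46.3000°), ρ = 7.25
go_straight(2.13): x += 2.13·cos θ, y += 2.13·sin θ → (17.2416, 9.6999, 46.3000°)
turn_left(43.9°): centre at ρ to the left, rotate +43.9° → (19.2500, 14.7341, 90.2000°)
go_straight(3.05): x += 3.05·cos θ, y += 3.05·sin θ → (19.2394, 17.7841, 90.2000°)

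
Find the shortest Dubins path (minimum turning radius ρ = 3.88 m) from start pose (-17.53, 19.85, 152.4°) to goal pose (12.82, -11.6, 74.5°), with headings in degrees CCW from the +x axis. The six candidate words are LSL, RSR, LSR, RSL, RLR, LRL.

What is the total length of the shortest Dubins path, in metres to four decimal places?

58.2785 m

Let ψ = atan2(Δy, Δx) = atan2(-31.45, 30.35) = -46.0197° be the start→goal bearing.
Normalize: d = |goal − start| / ρ = 43.706121/3.88 = 11.264464, α = (θ_start − ψ) mod 360° = 198.4197° = 3.463077 rad, β = (θ_goal − ψ) mod 360° = 120.5197° = 2.103466 rad.
Common terms: sin α = -0.315976, cos α = -0.948767, sin β = 0.861454, cos β = -0.507835, cos(α−β) = 0.209619, d² = 126.888152. Work in radians in the unit-radius frame; every candidate has L = ρ·(t + p + q).
LSL: p² = 2 + d² − 2cos(α−β) + 2d(sin α − sin β) = 101.942679; p = √p² = 10.096667; φ = atan2(cos β − cos α, d + sin α − sin β) = 0.043685 rad; t = (φ − α) mod 2π = 2.863793 rad, q = (β − φ) mod 2π = 2.059781 rad → L = 3.88·(2.863793 + 10.096667 + 2.059781) = 3.88·15.020241 = 58.278533 m
RSR: p² = 2 + d² − 2cos(α−β) + 2d(sin β − sin α) = 154.995152; p = √p² = 12.449705; φ = atan2(cos α − cos β, d − sin α + sin β) = -0.035425 rad; t = (α − φ) mod 2π = 3.498502 rad, q = (φ − β) mod 2π = 4.144295 rad → L = 3.88·(3.498502 + 12.449705 + 4.144295) = 3.88·20.092502 = 77.958907 m
LSR: p² = d² − 2 + 2cos(α−β) + 2d(sin α + sin β) = 137.596443; p = √p² = 11.730151; φ = atan2(−cos α − cos β, d + sin α + sin β) − atan2(−2, p) = 0.291594 rad; t = (φ − α) mod 2π = 3.111702 rad, q = (φ − β) mod 2π = 4.471313 rad → L = 3.88·(3.111702 + 11.730151 + 4.471313) = 3.88·19.313166 = 74.935085 m
RSL: p² = d² − 2 + 2cos(α−β) − 2d(sin α + sin β) = 113.018336; p = √p² = 10.631008; φ = atan2(cos α + cos β, d − sin α − sin β) − atan2(2, p) = -0.321018 rad; t = (α − φ) mod 2π = 3.784095 rad, q = (β − φ) mod 2π = 2.424484 rad → L = 3.88·(3.784095 + 10.631008 + 2.424484) = 3.88·16.839588 = 65.337600 m
RLR: c = (6 − d² + 2cos(α−β) + 2d(sin α − sin β))/8 = -18.374394, |c| > 1 → infeasible
LRL: c = (6 − d² + 2cos(α−β) − 2d(sin α − sin β))/8 = -11.742835, |c| > 1 → infeasible
Shortest: LSL with L = 58.278533 m ≈ 58.2785 m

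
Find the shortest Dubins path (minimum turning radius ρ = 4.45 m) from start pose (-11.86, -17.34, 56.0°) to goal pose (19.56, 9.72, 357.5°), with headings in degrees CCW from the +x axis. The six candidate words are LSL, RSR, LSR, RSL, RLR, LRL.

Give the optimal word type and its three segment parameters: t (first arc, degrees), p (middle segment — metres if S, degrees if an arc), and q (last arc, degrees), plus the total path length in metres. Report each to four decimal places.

RSR: t = 13.6475°, p = 37.2614 m, q = 44.8525°, L = 41.8049 m

Let ψ = atan2(Δy, Δx) = atan2(27.06, 31.42) = 40.7362° be the start→goal bearing.
Normalize: d = |goal − start| / ρ = 41.466372/4.45 = 9.318286, α = (θ_start − ψ) mod 360° = 15.2638° = 0.266404 rad, β = (θ_goal − ψ) mod 360° = 316.7638° = 5.528572 rad.
Common terms: sin α = 0.263264, cos α = 0.964724, sin β = -0.685007, cos β = 0.728536, cos(α−β) = 0.522499, d² = 86.830451. Work in radians in the unit-radius frame; every candidate has L = ρ·(t + p + q).
LSL: p² = 2 + d² − 2cos(α−β) + 2d(sin α − sin β) = 105.457978; p = √p² = 10.269273; φ = atan2(cos β − cos α, d + sin α − sin β) = -0.023001 rad; t = (φ − α) mod 2π = 5.993780 rad, q = (β − φ) mod 2π = 5.551573 rad → L = 4.45·(5.993780 + 10.269273 + 5.551573) = 4.45·21.814626 = 97.075088 m
RSR: p² = 2 + d² − 2cos(α−β) + 2d(sin β − sin α) = 70.112929; p = √p² = 8.373346; φ = atan2(cos α − cos β, d − sin α + sin β) = 0.028211 rad; t = (α − φ) mod 2π = 0.238193 rad, q = (φ − β) mod 2π = 0.782824 rad → L = 4.45·(0.238193 + 8.373346 + 0.782824) = 4.45·9.394364 = 41.804920 m
LSR: p² = d² − 2 + 2cos(α−β) + 2d(sin α + sin β) = 78.015598; p = √p² = 8.832644; φ = atan2(−cos α − cos β, d + sin α + sin β) − atan2(−2, p) = 0.034599 rad; t = (φ − α) mod 2π = 6.051381 rad, q = (φ − β) mod 2π = 0.789213 rad → L = 4.45·(6.051381 + 8.832644 + 0.789213) = 4.45·15.673238 = 69.745908 m
RSL: p² = d² − 2 + 2cos(α−β) − 2d(sin α + sin β) = 93.735297; p = √p² = 9.681699; φ = atan2(cos α + cos β, d − sin α − sin β) − atan2(2, p) = -0.031585 rad; t = (α − φ) mod 2π = 0.297989 rad, q = (β − φ) mod 2π = 5.560156 rad → L = 4.45·(0.297989 + 9.681699 + 5.560156) = 4.45·15.539844 = 69.152306 m
RLR: c = (6 − d² + 2cos(α−β) + 2d(sin α − sin β))/8 = -7.764116, |c| > 1 → infeasible
LRL: c = (6 − d² + 2cos(α−β) − 2d(sin α − sin β))/8 = -12.182247, |c| > 1 → infeasible
Shortest: RSR with L = 41.804920 m ≈ 41.8049 m
Convert RSR to answer units (arcs ×180/π): t = 0.238193·180/π = 13.6475°, p = ρ·p = 4.45·8.373346 = 37.2614 m, q = 0.782824·180/π = 44.8525°, L = 41.8049 m.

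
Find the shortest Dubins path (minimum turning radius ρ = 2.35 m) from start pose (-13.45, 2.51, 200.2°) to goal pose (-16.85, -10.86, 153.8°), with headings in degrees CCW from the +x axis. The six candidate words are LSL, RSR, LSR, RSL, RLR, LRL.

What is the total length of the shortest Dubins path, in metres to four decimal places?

Let ψ = atan2(Δy, Δx) = atan2(-13.37, -3.40) = -104.2679° be the start→goal bearing.
Normalize: d = |goal − start| / ρ = 13.795539/2.35 = 5.870442, α = (θ_start − ψ) mod 360° = 304.4679° = 5.313968 rad, β = (θ_goal − ψ) mod 360° = 258.0679° = 4.504135 rad.
Common terms: sin α = -0.824443, cos α = 0.565945, sin β = -0.978393, cos β = -0.206752, cos(α−β) = 0.689620, d² = 34.462091. Work in radians in the unit-radius frame; every candidate has L = ρ·(t + p + q).
LSL: p² = 2 + d² − 2cos(α−β) + 2d(sin α − sin β) = 36.890364; p = √p² = 6.073744; φ = atan2(cos β − cos α, d + sin α − sin β) = -0.127565 rad; t = (φ − α) mod 2π = 0.841653 rad, q = (β − φ) mod 2π = 4.631700 rad → L = 2.35·(0.841653 + 6.073744 + 4.631700) = 2.35·11.547096 = 27.135676 m
RSR: p² = 2 + d² − 2cos(α−β) + 2d(sin β − sin α) = 33.275340; p = √p² = 5.768478; φ = atan2(cos α − cos β, d − sin α + sin β) = 0.134355 rad; t = (α − φ) mod 2π = 5.179612 rad, q = (φ − β) mod 2π = 1.913406 rad → L = 2.35·(5.179612 + 5.768478 + 1.913406) = 2.35·12.861496 = 30.224516 m
LSR: p² = d² − 2 + 2cos(α−β) + 2d(sin α + sin β) = 12.674435; p = √p² = 3.560117; φ = atan2(−cos α − cos β, d + sin α + sin β) − atan2(−2, p) = 0.423765 rad; t = (φ − α) mod 2π = 1.392982 rad, q = (φ − β) mod 2π = 2.202815 rad → L = 2.35·(1.392982 + 3.560117 + 2.202815) = 2.35·7.155914 = 16.816399 m
RSL: p² = d² − 2 + 2cos(α−β) − 2d(sin α + sin β) = 55.008226; p = √p² = 7.416753; φ = atan2(cos α + cos β, d − sin α − sin β) − atan2(2, p) = -0.216618 rad; t = (α − φ) mod 2π = 5.530586 rad, q = (β − φ) mod 2π = 4.720753 rad → L = 2.35·(5.530586 + 7.416753 + 4.720753) = 2.35·17.668092 = 41.520016 m
RLR: c = (6 − d² + 2cos(α−β) + 2d(sin α − sin β))/8 = -3.159418, |c| > 1 → infeasible
LRL: c = (6 − d² + 2cos(α−β) − 2d(sin α − sin β))/8 = -3.611296, |c| > 1 → infeasible
Shortest: LSR with L = 16.816399 m ≈ 16.8164 m

16.8164 m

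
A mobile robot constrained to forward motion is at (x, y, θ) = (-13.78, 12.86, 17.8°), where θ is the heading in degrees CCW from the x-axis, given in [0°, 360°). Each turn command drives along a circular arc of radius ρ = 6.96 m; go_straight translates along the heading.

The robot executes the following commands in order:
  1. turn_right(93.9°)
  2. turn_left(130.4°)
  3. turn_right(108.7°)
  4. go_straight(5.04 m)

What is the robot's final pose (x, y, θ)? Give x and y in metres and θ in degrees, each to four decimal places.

set_pose: (x, y, θ) = (-13.7800, 12.8600, 17.8000°), ρ = 6.96
turn_right(93.9°): centre at ρ to the right, rotate −93.9° → (-4.8962, 7.9052, -76.1000° ≡ 283.9000°)
turn_left(130.4°): centre at ρ to the left, rotate +130.4° → (7.5121, 5.5157, 414.3000° ≡ 54.3000°)
turn_right(108.7°): centre at ρ to the right, rotate −108.7° → (18.8234, 5.5058, -54.4000° ≡ 305.6000°)
go_straight(5.04): x += 5.04·cos θ, y += 5.04·sin θ → (21.7573, 1.4078, 305.6000°)

(21.7573, 1.4078, 305.6000°)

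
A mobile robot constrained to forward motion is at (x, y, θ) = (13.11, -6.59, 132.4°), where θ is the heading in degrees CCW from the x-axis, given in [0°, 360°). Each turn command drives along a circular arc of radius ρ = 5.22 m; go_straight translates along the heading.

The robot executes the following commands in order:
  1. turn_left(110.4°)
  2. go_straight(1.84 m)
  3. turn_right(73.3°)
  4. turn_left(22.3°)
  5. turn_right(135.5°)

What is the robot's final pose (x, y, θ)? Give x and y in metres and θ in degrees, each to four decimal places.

set_pose: (x, y, θ) = (13.1100, -6.5900, 132.4000°), ρ = 5.22
turn_left(110.4°): centre at ρ to the left, rotate +110.4° → (4.6125, -7.7238, 242.8000°)
go_straight(1.84): x += 1.84·cos θ, y += 1.84·sin θ → (3.7714, -9.3603, 242.8000°)
turn_right(73.3°): centre at ρ to the right, rotate −73.3° → (-1.8226, -12.1069, 169.5000°)
turn_left(22.3°): centre at ρ to the left, rotate +22.3° → (-3.8413, -12.1298, 191.8000°)
turn_right(135.5°): centre at ρ to the right, rotate −135.5° → (-9.2516, -4.1238, 56.3000°)

(-9.2516, -4.1238, 56.3000°)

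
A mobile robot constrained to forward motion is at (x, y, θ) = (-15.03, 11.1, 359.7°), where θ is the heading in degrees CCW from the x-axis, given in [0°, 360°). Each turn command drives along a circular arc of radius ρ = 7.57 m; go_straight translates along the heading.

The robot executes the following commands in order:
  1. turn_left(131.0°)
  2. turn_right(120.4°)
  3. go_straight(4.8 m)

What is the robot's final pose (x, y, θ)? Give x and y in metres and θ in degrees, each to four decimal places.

(-0.1431, 36.8489, 10.3000°)

set_pose: (x, y, θ) = (-15.0300, 11.1000, 359.7000°), ρ = 7.57
turn_left(131.0°): centre at ρ to the left, rotate +131.0° → (-9.2513, 23.6063, 490.7000° ≡ 130.7000°)
turn_right(120.4°): centre at ρ to the right, rotate −120.4° → (-4.8657, 35.9907, 10.3000°)
go_straight(4.8): x += 4.8·cos θ, y += 4.8·sin θ → (-0.1431, 36.8489, 10.3000°)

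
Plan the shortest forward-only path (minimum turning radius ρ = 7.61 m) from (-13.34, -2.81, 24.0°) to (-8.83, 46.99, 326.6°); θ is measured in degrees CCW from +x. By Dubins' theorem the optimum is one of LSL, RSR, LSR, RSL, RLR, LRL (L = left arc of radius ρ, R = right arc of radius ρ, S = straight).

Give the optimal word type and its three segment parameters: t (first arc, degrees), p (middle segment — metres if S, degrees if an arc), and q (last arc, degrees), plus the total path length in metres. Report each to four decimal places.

Let ψ = atan2(Δy, Δx) = atan2(49.80, 4.51) = 84.8253° be the start→goal bearing.
Normalize: d = |goal − start| / ρ = 50.003801/7.61 = 6.570802, α = (θ_start − ψ) mod 360° = 299.1747° = 5.221584 rad, β = (θ_goal − ψ) mod 360° = 241.7747° = 4.219765 rad.
Common terms: sin α = -0.873137, cos α = 0.487474, sin β = -0.881095, cos β = -0.472940, cos(α−β) = 0.538771, d² = 43.175435. Work in radians in the unit-radius frame; every candidate has L = ρ·(t + p + q).
LSL: p² = 2 + d² − 2cos(α−β) + 2d(sin α − sin β) = 44.202469; p = √p² = 6.648494; φ = atan2(cos β − cos α, d + sin α − sin β) = -0.144963 rad; t = (φ − α) mod 2π = 0.916638 rad, q = (β − φ) mod 2π = 4.364728 rad → L = 7.61·(0.916638 + 6.648494 + 4.364728) = 7.61·11.929860 = 90.786235 m
RSR: p² = 2 + d² − 2cos(α−β) + 2d(sin β − sin α) = 43.993318; p = √p² = 6.632746; φ = atan2(cos α − cos β, d − sin α + sin β) = 0.145310 rad; t = (α − φ) mod 2π = 5.076274 rad, q = (φ − β) mod 2π = 2.208730 rad → L = 7.61·(5.076274 + 6.632746 + 2.208730) = 7.61·13.917750 = 105.914079 m
LSR: p² = d² − 2 + 2cos(α−β) + 2d(sin α + sin β) = 19.199554; p = √p² = 4.381730; φ = atan2(−cos α − cos β, d + sin α + sin β) − atan2(−2, p) = 0.425179 rad; t = (φ − α) mod 2π = 1.486781 rad, q = (φ − β) mod 2π = 2.488600 rad → L = 7.61·(1.486781 + 4.381730 + 2.488600) = 7.61·8.357110 = 63.597610 m
RSL: p² = d² − 2 + 2cos(α−β) − 2d(sin α + sin β) = 65.306399; p = √p² = 8.081237; φ = atan2(cos α + cos β, d − sin α − sin β) − atan2(2, p) = -0.240866 rad; t = (α − φ) mod 2π = 5.462450 rad, q = (β − φ) mod 2π = 4.460631 rad → L = 7.61·(5.462450 + 8.081237 + 4.460631) = 7.61·18.004318 = 137.012862 m
RLR: c = (6 − d² + 2cos(α−β) + 2d(sin α − sin β))/8 = -4.499165, |c| > 1 → infeasible
LRL: c = (6 − d² + 2cos(α−β) − 2d(sin α − sin β))/8 = -4.525309, |c| > 1 → infeasible
Shortest: LSR with L = 63.597610 m ≈ 63.5976 m
Convert LSR to answer units (arcs ×180/π): t = 1.486781·180/π = 85.1863°, p = ρ·p = 7.61·4.381730 = 33.3450 m, q = 2.488600·180/π = 142.5863°, L = 63.5976 m.

LSR: t = 85.1863°, p = 33.3450 m, q = 142.5863°, L = 63.5976 m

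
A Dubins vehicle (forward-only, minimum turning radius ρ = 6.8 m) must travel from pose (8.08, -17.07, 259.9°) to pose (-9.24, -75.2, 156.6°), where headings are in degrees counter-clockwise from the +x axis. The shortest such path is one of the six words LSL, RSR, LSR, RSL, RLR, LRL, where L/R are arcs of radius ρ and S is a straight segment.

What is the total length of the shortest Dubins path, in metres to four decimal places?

65.9300 m

Let ψ = atan2(Δy, Δx) = atan2(-58.13, -17.32) = -106.5916° be the start→goal bearing.
Normalize: d = |goal − start| / ρ = 60.655414/6.8 = 8.919914, α = (θ_start − ψ) mod 360° = 6.4916° = 0.113299 rad, β = (θ_goal − ψ) mod 360° = 263.1916° = 4.593560 rad.
Common terms: sin α = 0.113057, cos α = 0.993588, sin β = -0.992948, cos β = -0.118550, cos(α−β) = -0.230050, d² = 79.564864. Work in radians in the unit-radius frame; every candidate has L = ρ·(t + p + q).
LSL: p² = 2 + d² − 2cos(α−β) + 2d(sin α − sin β) = 101.755906; p = √p² = 10.087413; φ = atan2(cos β − cos α, d + sin α − sin β) = -0.110475 rad; t = (φ − α) mod 2π = 6.059411 rad, q = (β − φ) mod 2π = 4.704034 rad → L = 6.8·(6.059411 + 10.087413 + 4.704034) = 6.8·20.850859 = 141.785839 m
RSR: p² = 2 + d² − 2cos(α−β) + 2d(sin β − sin α) = 62.294021; p = √p² = 7.892656; φ = atan2(cos α − cos β, d − sin α + sin β) = 0.141379 rad; t = (α − φ) mod 2π = 6.255106 rad, q = (φ − β) mod 2π = 1.831004 rad → L = 6.8·(6.255106 + 7.892656 + 1.831004) = 6.8·15.978767 = 108.655612 m
LSR: p² = d² − 2 + 2cos(α−β) + 2d(sin α + sin β) = 61.407661; p = √p² = 7.836304; φ = atan2(−cos α − cos β, d + sin α + sin β) − atan2(−2, p) = 0.141479 rad; t = (φ − α) mod 2π = 0.028180 rad, q = (φ − β) mod 2π = 1.831105 rad → L = 6.8·(0.028180 + 7.836304 + 1.831105) = 6.8·9.695589 = 65.930003 m
RSL: p² = d² − 2 + 2cos(α−β) − 2d(sin α + sin β) = 92.801867; p = √p² = 9.633373; φ = atan2(cos α + cos β, d − sin α − sin β) − atan2(2, p) = -0.115648 rad; t = (α − φ) mod 2π = 0.228948 rad, q = (β − φ) mod 2π = 4.709208 rad → L = 6.8·(0.228948 + 9.633373 + 4.709208) = 6.8·14.571528 = 99.086392 m
RLR: c = (6 − d² + 2cos(α−β) + 2d(sin α − sin β))/8 = -6.786753, |c| > 1 → infeasible
LRL: c = (6 − d² + 2cos(α−β) − 2d(sin α − sin β))/8 = -11.719488, |c| > 1 → infeasible
Shortest: LSR with L = 65.930003 m ≈ 65.9300 m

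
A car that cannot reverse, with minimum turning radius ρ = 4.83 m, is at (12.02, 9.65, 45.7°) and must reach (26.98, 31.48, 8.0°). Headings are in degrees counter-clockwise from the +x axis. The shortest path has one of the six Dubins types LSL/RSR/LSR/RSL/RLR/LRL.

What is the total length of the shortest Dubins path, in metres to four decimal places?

Let ψ = atan2(Δy, Δx) = atan2(21.83, 14.96) = 55.5773° be the start→goal bearing.
Normalize: d = |goal − start| / ρ = 26.464136/4.83 = 5.479117, α = (θ_start − ψ) mod 360° = 350.1227° = 6.110793 rad, β = (θ_goal − ψ) mod 360° = 312.4227° = 5.452804 rad.
Common terms: sin α = -0.171539, cos α = 0.985177, sin β = -0.738189, cos β = 0.674594, cos(α−β) = 0.791224, d² = 30.020725. Work in radians in the unit-radius frame; every candidate has L = ρ·(t + p + q).
LSL: p² = 2 + d² − 2cos(α−β) + 2d(sin α − sin β) = 36.647752; p = √p² = 6.053739; φ = atan2(cos β − cos α, d + sin α − sin β) = -0.051327 rad; t = (φ − α) mod 2π = 0.121065 rad, q = (β − φ) mod 2π = 5.504131 rad → L = 4.83·(0.121065 + 6.053739 + 5.504131) = 4.83·11.678935 = 56.409256 m
RSR: p² = 2 + d² − 2cos(α−β) + 2d(sin β − sin α) = 24.228804; p = √p² = 4.922276; φ = atan2(cos α − cos β, d − sin α + sin β) = 0.063139 rad; t = (α − φ) mod 2π = 6.047654 rad, q = (φ − β) mod 2π = 0.893520 rad → L = 4.83·(6.047654 + 4.922276 + 0.893520) = 4.83·11.863451 = 57.300467 m
LSR: p² = d² − 2 + 2cos(α−β) + 2d(sin α + sin β) = 19.634160; p = √p² = 4.431045; φ = atan2(−cos α − cos β, d + sin α + sin β) − atan2(−2, p) = 0.075567 rad; t = (φ − α) mod 2π = 0.247959 rad, q = (φ − β) mod 2π = 0.905948 rad → L = 4.83·(0.247959 + 4.431045 + 0.905948) = 4.83·5.584952 = 26.975316 m
RSL: p² = d² − 2 + 2cos(α−β) − 2d(sin α + sin β) = 39.572185; p = √p² = 6.290643; φ = atan2(cos α + cos β, d − sin α − sin β) − atan2(2, p) = -0.053653 rad; t = (α − φ) mod 2π = 6.164446 rad, q = (β − φ) mod 2π = 5.506457 rad → L = 4.83·(6.164446 + 6.290643 + 5.506457) = 4.83·17.961546 = 86.754268 m
RLR: c = (6 − d² + 2cos(α−β) + 2d(sin α − sin β))/8 = -2.028601, |c| > 1 → infeasible
LRL: c = (6 − d² + 2cos(α−β) − 2d(sin α − sin β))/8 = -3.580969, |c| > 1 → infeasible
Shortest: LSR with L = 26.975316 m ≈ 26.9753 m

26.9753 m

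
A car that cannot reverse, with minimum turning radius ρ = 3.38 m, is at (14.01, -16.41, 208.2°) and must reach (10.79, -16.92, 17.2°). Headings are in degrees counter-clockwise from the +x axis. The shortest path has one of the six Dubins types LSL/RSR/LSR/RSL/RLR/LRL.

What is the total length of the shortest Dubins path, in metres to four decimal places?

Let ψ = atan2(Δy, Δx) = atan2(-0.51, -3.22) = -171.0000° be the start→goal bearing.
Normalize: d = |goal − start| / ρ = 3.260138/3.38 = 0.964538, α = (θ_start − ψ) mod 360° = 19.2000° = 0.335103 rad, β = (θ_goal − ψ) mod 360° = 188.2000° = 3.284709 rad.
Common terms: sin α = 0.328866, cos α = 0.944377, sin β = -0.142628, cos β = -0.989776, cos(α−β) = -0.981627, d² = 0.930333. Work in radians in the unit-radius frame; every candidate has L = ρ·(t + p + q).
LSL: p² = 2 + d² − 2cos(α−β) + 2d(sin α − sin β) = 5.803136; p = √p² = 2.408970; φ = atan2(cos β − cos α, d + sin α − sin β) = -0.932138 rad; t = (φ − α) mod 2π = 5.015945 rad, q = (β − φ) mod 2π = 4.216847 rad → L = 3.38·(5.015945 + 2.408970 + 4.216847) = 3.38·11.641762 = 39.349154 m
RSR: p² = 2 + d² − 2cos(α−β) + 2d(sin β − sin α) = 3.984039; p = √p² = 1.996006; φ = atan2(cos α − cos β, d − sin α + sin β) = 1.321198 rad; t = (α − φ) mod 2π = 5.297090 rad, q = (φ − β) mod 2π = 4.319674 rad → L = 3.38·(5.297090 + 1.996006 + 4.319674) = 3.38·11.612770 = 39.251163 m
LSR: p² = d² − 2 + 2cos(α−β) + 2d(sin α + sin β) = -2.673654 < 0 → infeasible
RSL: p² = d² − 2 + 2cos(α−β) − 2d(sin α + sin β) = -3.392188 < 0 → infeasible
RLR: c = (6 − d² + 2cos(α−β) + 2d(sin α − sin β))/8 = 0.501995; p = 2π − arccos c = 5.238293 rad; φ = atan2(cos α − cos β, d − sin α + sin β) = 1.321198 rad; t = (α − φ + p/2) mod 2π = 1.633051 rad, q = (α − β − t + p) mod 2π = 0.655635 rad → L = 3.38·(1.633051 + 5.238293 + 0.655635) = 3.38·7.526980 = 25.441191 m
LRL: c = (6 − d² + 2cos(α−β) − 2d(sin α − sin β))/8 = 0.274608; p = 2π − arccos c = 4.990571 rad; φ = atan2(cos β − cos α, d + sin α − sin β) = -0.932138 rad; t = (φ − α + p/2) mod 2π = 1.228045 rad, q = (β − α − t + p) mod 2π = 0.428947 rad → L = 3.38·(1.228045 + 4.990571 + 0.428947) = 3.38·6.647563 = 22.468763 m
Shortest: LRL with L = 22.468763 m ≈ 22.4688 m

22.4688 m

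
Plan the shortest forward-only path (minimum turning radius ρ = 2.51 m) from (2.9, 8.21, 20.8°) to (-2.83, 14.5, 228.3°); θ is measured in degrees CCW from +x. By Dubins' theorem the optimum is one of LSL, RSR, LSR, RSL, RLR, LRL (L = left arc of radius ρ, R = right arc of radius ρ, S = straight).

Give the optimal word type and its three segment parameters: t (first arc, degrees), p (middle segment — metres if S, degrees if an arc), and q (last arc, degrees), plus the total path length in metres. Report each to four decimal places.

Let ψ = atan2(Δy, Δx) = atan2(6.29, -5.73) = 132.3326° be the start→goal bearing.
Normalize: d = |goal − start| / ρ = 8.508643/2.51 = 3.389897, α = (θ_start − ψ) mod 360° = 248.4674° = 4.336575 rad, β = (θ_goal − ψ) mod 360° = 95.9674° = 1.674948 rad.
Common terms: sin α = -0.930209, cos α = -0.367030, sin β = 0.994581, cos β = -0.103963, cos(α−β) = -0.887011, d² = 11.491405. Work in radians in the unit-radius frame; every candidate has L = ρ·(t + p + q).
LSL: p² = 2 + d² − 2cos(α−β) + 2d(sin α − sin β) = 2.215744; p = √p² = 1.488537; φ = atan2(cos β − cos α, d + sin α − sin β) = 0.177662 rad; t = (φ − α) mod 2π = 2.124272 rad, q = (β − φ) mod 2π = 1.497286 rad → L = 2.51·(2.124272 + 1.488537 + 1.497286) = 2.51·5.110096 = 12.826340 m
RSR: p² = 2 + d² − 2cos(α−β) + 2d(sin β − sin α) = 28.315110; p = √p² = 5.321194; φ = atan2(cos α − cos β, d − sin α + sin β) = -0.049458 rad; t = (α − φ) mod 2π = 4.386032 rad, q = (φ − β) mod 2π = 4.558780 rad → L = 2.51·(4.386032 + 5.321194 + 4.558780) = 2.51·14.266007 = 35.807677 m
LSR: p² = d² − 2 + 2cos(α−β) + 2d(sin α + sin β) = 8.153813; p = √p² = 2.855488; φ = atan2(−cos α − cos β, d + sin α + sin β) − atan2(−2, p) = 0.746513 rad; t = (φ − α) mod 2π = 2.693124 rad, q = (φ − β) mod 2π = 5.354751 rad → L = 2.51·(2.693124 + 2.855488 + 5.354751) = 2.51·10.903364 = 27.367443 m
RSL: p² = d² − 2 + 2cos(α−β) − 2d(sin α + sin β) = 7.280953; p = √p² = 2.698324; φ = atan2(cos α + cos β, d − sin α − sin β) − atan2(2, p) = -0.778540 rad; t = (α − φ) mod 2π = 5.115114 rad, q = (β − φ) mod 2π = 2.453487 rad → L = 2.51·(5.115114 + 2.698324 + 2.453487) = 2.51·10.266926 = 25.769984 m
RLR: c = (6 − d² + 2cos(α−β) + 2d(sin α − sin β))/8 = -2.539389, |c| > 1 → infeasible
LRL: c = (6 − d² + 2cos(α−β) − 2d(sin α − sin β))/8 = 0.723032; p = 2π − arccos c = 5.520570 rad; φ = atan2(cos β − cos α, d + sin α − sin β) = 0.177662 rad; t = (φ − α + p/2) mod 2π = 4.884558 rad, q = (β − α − t + p) mod 2π = 4.257571 rad → L = 2.51·(4.884558 + 5.520570 + 4.257571) = 2.51·14.662699 = 36.803374 m
Shortest: LSL with L = 12.826340 m ≈ 12.8263 m
Convert LSL to answer units (arcs ×180/π): t = 2.124272·180/π = 121.7118°, p = ρ·p = 2.51·1.488537 = 3.7362 m, q = 1.497286·180/π = 85.7882°, L = 12.8263 m.

LSL: t = 121.7118°, p = 3.7362 m, q = 85.7882°, L = 12.8263 m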